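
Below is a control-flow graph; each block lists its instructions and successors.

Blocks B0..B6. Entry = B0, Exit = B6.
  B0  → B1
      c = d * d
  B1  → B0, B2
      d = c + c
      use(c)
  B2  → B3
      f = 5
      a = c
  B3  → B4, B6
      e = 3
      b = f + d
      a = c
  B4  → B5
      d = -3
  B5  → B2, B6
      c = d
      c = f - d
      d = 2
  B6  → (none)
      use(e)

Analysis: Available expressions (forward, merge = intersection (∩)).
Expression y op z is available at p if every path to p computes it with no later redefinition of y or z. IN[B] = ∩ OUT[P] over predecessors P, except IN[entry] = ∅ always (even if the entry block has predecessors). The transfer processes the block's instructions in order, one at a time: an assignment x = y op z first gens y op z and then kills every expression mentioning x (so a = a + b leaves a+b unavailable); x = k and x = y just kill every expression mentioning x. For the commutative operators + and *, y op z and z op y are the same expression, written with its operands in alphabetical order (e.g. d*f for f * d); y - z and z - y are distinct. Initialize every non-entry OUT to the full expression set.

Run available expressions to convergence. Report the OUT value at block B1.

Answer: {c+c}

Working:
Converged values:
  B0: | IN={} | OUT={d*d}
  B1: | IN={d*d} | OUT={c+c}
  B2: | IN={} | OUT={}
  B3: | IN={} | OUT={d+f}
  B4: | IN={d+f} | OUT={}
  B5: | IN={} | OUT={}
  B6: | IN={} | OUT={}

Merge at B1: IN[B1] = OUT[B0] = {d*d}
Applying B1's transfer function to that IN value gives OUT[B1] (row B1 above).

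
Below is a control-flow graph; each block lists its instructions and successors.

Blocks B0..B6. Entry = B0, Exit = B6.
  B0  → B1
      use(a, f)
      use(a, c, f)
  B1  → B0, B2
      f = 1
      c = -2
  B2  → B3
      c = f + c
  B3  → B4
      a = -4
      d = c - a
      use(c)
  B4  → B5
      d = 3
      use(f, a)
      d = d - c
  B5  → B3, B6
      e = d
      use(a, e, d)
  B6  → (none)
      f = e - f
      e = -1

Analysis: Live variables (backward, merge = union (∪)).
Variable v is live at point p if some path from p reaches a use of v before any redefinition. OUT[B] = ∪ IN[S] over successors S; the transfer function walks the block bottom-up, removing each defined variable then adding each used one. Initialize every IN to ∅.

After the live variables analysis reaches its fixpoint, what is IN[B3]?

Fixpoint table:
  B0:  IN={a, c, f}  OUT={a}
  B1:  IN={a}  OUT={a, c, f}
  B2:  IN={c, f}  OUT={c, f}
  B3:  IN={c, f}  OUT={a, c, f}
  B4:  IN={a, c, f}  OUT={a, c, d, f}
  B5:  IN={a, c, d, f}  OUT={c, e, f}
  B6:  IN={e, f}  OUT={}

Merge at B3: OUT[B3] = IN[B4] = {a, c, f}
Applying B3's transfer function to that OUT value gives IN[B3] (row B3 above).

Answer: {c, f}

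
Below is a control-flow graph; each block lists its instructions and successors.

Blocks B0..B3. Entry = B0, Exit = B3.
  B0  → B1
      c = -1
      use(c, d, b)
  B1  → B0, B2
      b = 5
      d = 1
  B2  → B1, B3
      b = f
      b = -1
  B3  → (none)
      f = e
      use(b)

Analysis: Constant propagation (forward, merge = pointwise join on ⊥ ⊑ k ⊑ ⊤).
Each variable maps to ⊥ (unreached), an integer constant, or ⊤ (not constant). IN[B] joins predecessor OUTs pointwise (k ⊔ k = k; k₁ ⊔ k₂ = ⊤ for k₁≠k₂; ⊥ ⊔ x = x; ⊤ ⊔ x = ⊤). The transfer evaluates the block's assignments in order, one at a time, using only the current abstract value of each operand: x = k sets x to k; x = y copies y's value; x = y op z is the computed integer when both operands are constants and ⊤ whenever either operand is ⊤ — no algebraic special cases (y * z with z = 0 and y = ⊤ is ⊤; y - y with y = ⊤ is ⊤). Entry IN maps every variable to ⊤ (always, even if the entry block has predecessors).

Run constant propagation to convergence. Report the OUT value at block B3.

Answer: {a: ⊤, b: -1, c: -1, d: 1, e: ⊤, f: ⊤}

Working:
Converged values:
  B0:  IN=(all ⊤)  OUT={c:-1; rest ⊤}
  B1:  IN={c:-1; rest ⊤}  OUT={b:5, c:-1, d:1; rest ⊤}
  B2:  IN={b:5, c:-1, d:1; rest ⊤}  OUT={b:-1, c:-1, d:1; rest ⊤}
  B3:  IN={b:-1, c:-1, d:1; rest ⊤}  OUT={b:-1, c:-1, d:1; rest ⊤}

Merge at B3: IN[B3] = OUT[B2] = {a: ⊤, b: -1, c: -1, d: 1, e: ⊤, f: ⊤}
Applying B3's transfer function to that IN value gives OUT[B3] (row B3 above).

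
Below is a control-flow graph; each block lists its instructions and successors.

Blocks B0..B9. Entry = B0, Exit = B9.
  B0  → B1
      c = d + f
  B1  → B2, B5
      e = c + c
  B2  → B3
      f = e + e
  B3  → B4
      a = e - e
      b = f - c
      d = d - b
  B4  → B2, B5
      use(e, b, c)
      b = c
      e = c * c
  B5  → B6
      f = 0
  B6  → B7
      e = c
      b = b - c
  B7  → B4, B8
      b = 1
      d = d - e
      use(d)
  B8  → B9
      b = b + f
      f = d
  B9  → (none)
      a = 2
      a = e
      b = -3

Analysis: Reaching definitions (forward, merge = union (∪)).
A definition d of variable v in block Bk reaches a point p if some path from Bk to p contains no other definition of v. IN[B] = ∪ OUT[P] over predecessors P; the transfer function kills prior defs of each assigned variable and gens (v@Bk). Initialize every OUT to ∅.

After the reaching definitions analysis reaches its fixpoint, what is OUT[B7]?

Fixpoint table:
  B0:  IN={}  OUT={c@B0}
  B1:  IN={c@B0}  OUT={c@B0, e@B1}
  B2:  IN={a@B3, b@B4, c@B0, d@B3, d@B7, e@B1, e@B4, f@B2, f@B5}  OUT={a@B3, b@B4, c@B0, d@B3, d@B7, e@B1, e@B4, f@B2}
  B3:  IN={a@B3, b@B4, c@B0, d@B3, d@B7, e@B1, e@B4, f@B2}  OUT={a@B3, b@B3, c@B0, d@B3, e@B1, e@B4, f@B2}
  B4:  IN={a@B3, b@B3, b@B7, c@B0, d@B3, d@B7, e@B1, e@B4, e@B6, f@B2, f@B5}  OUT={a@B3, b@B4, c@B0, d@B3, d@B7, e@B4, f@B2, f@B5}
  B5:  IN={a@B3, b@B4, c@B0, d@B3, d@B7, e@B1, e@B4, f@B2, f@B5}  OUT={a@B3, b@B4, c@B0, d@B3, d@B7, e@B1, e@B4, f@B5}
  B6:  IN={a@B3, b@B4, c@B0, d@B3, d@B7, e@B1, e@B4, f@B5}  OUT={a@B3, b@B6, c@B0, d@B3, d@B7, e@B6, f@B5}
  B7:  IN={a@B3, b@B6, c@B0, d@B3, d@B7, e@B6, f@B5}  OUT={a@B3, b@B7, c@B0, d@B7, e@B6, f@B5}
  B8:  IN={a@B3, b@B7, c@B0, d@B7, e@B6, f@B5}  OUT={a@B3, b@B8, c@B0, d@B7, e@B6, f@B8}
  B9:  IN={a@B3, b@B8, c@B0, d@B7, e@B6, f@B8}  OUT={a@B9, b@B9, c@B0, d@B7, e@B6, f@B8}

Merge at B7: IN[B7] = OUT[B6] = {a@B3, b@B6, c@B0, d@B3, d@B7, e@B6, f@B5}
Applying B7's transfer function to that IN value gives OUT[B7] (row B7 above).

Answer: {a@B3, b@B7, c@B0, d@B7, e@B6, f@B5}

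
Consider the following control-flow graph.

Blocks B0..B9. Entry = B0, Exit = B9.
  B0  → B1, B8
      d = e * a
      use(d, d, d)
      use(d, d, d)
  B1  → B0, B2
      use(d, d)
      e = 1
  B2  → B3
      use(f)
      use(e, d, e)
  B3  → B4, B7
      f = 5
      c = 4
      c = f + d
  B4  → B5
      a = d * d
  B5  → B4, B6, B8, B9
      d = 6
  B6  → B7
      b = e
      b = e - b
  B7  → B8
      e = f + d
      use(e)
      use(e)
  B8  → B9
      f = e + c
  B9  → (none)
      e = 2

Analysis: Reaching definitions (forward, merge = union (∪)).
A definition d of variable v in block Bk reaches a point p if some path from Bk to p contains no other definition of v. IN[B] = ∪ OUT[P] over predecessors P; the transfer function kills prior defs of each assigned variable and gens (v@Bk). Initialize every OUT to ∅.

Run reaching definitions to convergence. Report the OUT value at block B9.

Answer: {a@B4, b@B6, c@B3, d@B0, d@B5, e@B9, f@B3, f@B8}

Trace:
Converged values:
  B0:  IN={d@B0, e@B1}  OUT={d@B0, e@B1}
  B1:  IN={d@B0, e@B1}  OUT={d@B0, e@B1}
  B2:  IN={d@B0, e@B1}  OUT={d@B0, e@B1}
  B3:  IN={d@B0, e@B1}  OUT={c@B3, d@B0, e@B1, f@B3}
  B4:  IN={a@B4, c@B3, d@B0, d@B5, e@B1, f@B3}  OUT={a@B4, c@B3, d@B0, d@B5, e@B1, f@B3}
  B5:  IN={a@B4, c@B3, d@B0, d@B5, e@B1, f@B3}  OUT={a@B4, c@B3, d@B5, e@B1, f@B3}
  B6:  IN={a@B4, c@B3, d@B5, e@B1, f@B3}  OUT={a@B4, b@B6, c@B3, d@B5, e@B1, f@B3}
  B7:  IN={a@B4, b@B6, c@B3, d@B0, d@B5, e@B1, f@B3}  OUT={a@B4, b@B6, c@B3, d@B0, d@B5, e@B7, f@B3}
  B8:  IN={a@B4, b@B6, c@B3, d@B0, d@B5, e@B1, e@B7, f@B3}  OUT={a@B4, b@B6, c@B3, d@B0, d@B5, e@B1, e@B7, f@B8}
  B9:  IN={a@B4, b@B6, c@B3, d@B0, d@B5, e@B1, e@B7, f@B3, f@B8}  OUT={a@B4, b@B6, c@B3, d@B0, d@B5, e@B9, f@B3, f@B8}

Merge at B9: IN[B9] = OUT[B5] ⊔ OUT[B8] = {a@B4, b@B6, c@B3, d@B0, d@B5, e@B1, e@B7, f@B3, f@B8}
Applying B9's transfer function to that IN value gives OUT[B9] (row B9 above).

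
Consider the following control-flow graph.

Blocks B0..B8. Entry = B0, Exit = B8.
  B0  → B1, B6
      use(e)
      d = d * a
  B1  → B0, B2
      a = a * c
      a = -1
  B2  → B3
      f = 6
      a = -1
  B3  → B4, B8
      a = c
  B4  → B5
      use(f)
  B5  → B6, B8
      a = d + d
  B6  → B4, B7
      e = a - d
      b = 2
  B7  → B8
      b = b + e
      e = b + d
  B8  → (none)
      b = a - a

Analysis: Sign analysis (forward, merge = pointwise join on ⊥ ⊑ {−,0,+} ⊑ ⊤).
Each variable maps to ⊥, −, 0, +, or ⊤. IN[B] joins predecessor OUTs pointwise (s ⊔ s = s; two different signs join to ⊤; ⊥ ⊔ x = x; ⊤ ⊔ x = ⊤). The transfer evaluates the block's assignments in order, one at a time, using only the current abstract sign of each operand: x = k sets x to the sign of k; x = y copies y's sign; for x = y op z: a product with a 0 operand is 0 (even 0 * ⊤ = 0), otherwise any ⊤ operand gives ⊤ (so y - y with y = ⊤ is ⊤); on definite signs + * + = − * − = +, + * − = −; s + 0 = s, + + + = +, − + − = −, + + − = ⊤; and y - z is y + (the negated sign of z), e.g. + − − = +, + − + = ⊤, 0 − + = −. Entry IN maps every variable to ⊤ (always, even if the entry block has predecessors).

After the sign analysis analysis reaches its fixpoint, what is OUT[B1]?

Answer: {a: -, b: ⊤, c: ⊤, d: ⊤, e: ⊤, f: ⊤}

Derivation:
Converged values:
  B0:  IN=(all ⊤)  OUT=(all ⊤)
  B1:  IN=(all ⊤)  OUT={a:-; rest ⊤}
  B2:  IN={a:-; rest ⊤}  OUT={a:-, f:+; rest ⊤}
  B3:  IN={a:-, f:+; rest ⊤}  OUT={f:+; rest ⊤}
  B4:  IN=(all ⊤)  OUT=(all ⊤)
  B5:  IN=(all ⊤)  OUT=(all ⊤)
  B6:  IN=(all ⊤)  OUT={b:+; rest ⊤}
  B7:  IN={b:+; rest ⊤}  OUT=(all ⊤)
  B8:  IN=(all ⊤)  OUT=(all ⊤)

Merge at B1: IN[B1] = OUT[B0] = {a: ⊤, b: ⊤, c: ⊤, d: ⊤, e: ⊤, f: ⊤}
Applying B1's transfer function to that IN value gives OUT[B1] (row B1 above).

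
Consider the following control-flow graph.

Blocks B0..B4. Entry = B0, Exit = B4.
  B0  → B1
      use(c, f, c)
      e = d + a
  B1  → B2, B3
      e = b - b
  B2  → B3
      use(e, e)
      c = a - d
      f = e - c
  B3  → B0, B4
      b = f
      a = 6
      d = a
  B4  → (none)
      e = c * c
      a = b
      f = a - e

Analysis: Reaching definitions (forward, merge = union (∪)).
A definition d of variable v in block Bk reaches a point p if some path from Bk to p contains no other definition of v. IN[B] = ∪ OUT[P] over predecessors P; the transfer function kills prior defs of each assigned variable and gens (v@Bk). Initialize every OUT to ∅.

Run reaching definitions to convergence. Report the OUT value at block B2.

Per-block solution:
  B0:   IN={a@B3, b@B3, c@B2, d@B3, e@B1, f@B2}   OUT={a@B3, b@B3, c@B2, d@B3, e@B0, f@B2}
  B1:   IN={a@B3, b@B3, c@B2, d@B3, e@B0, f@B2}   OUT={a@B3, b@B3, c@B2, d@B3, e@B1, f@B2}
  B2:   IN={a@B3, b@B3, c@B2, d@B3, e@B1, f@B2}   OUT={a@B3, b@B3, c@B2, d@B3, e@B1, f@B2}
  B3:   IN={a@B3, b@B3, c@B2, d@B3, e@B1, f@B2}   OUT={a@B3, b@B3, c@B2, d@B3, e@B1, f@B2}
  B4:   IN={a@B3, b@B3, c@B2, d@B3, e@B1, f@B2}   OUT={a@B4, b@B3, c@B2, d@B3, e@B4, f@B4}

Merge at B2: IN[B2] = OUT[B1] = {a@B3, b@B3, c@B2, d@B3, e@B1, f@B2}
Applying B2's transfer function to that IN value gives OUT[B2] (row B2 above).

Answer: {a@B3, b@B3, c@B2, d@B3, e@B1, f@B2}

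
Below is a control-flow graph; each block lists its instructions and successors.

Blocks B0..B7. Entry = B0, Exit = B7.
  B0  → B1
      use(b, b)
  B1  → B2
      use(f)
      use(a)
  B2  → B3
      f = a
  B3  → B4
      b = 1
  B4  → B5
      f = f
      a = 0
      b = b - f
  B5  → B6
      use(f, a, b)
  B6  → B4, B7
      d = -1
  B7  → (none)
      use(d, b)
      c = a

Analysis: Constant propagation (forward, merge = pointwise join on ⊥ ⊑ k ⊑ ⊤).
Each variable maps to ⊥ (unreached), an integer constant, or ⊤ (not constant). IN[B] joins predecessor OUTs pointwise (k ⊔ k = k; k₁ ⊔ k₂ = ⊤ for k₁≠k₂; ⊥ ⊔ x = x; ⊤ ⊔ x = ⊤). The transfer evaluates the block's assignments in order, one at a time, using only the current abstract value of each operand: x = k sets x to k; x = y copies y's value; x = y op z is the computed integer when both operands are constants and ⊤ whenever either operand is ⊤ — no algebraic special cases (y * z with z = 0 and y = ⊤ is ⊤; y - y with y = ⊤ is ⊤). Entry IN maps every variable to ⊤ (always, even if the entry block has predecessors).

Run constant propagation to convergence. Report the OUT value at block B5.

Fixpoint table:
  B0: | IN=(all ⊤) | OUT=(all ⊤)
  B1: | IN=(all ⊤) | OUT=(all ⊤)
  B2: | IN=(all ⊤) | OUT=(all ⊤)
  B3: | IN=(all ⊤) | OUT={b:1; rest ⊤}
  B4: | IN=(all ⊤) | OUT={a:0; rest ⊤}
  B5: | IN={a:0; rest ⊤} | OUT={a:0; rest ⊤}
  B6: | IN={a:0; rest ⊤} | OUT={a:0, d:-1; rest ⊤}
  B7: | IN={a:0, d:-1; rest ⊤} | OUT={a:0, c:0, d:-1; rest ⊤}

Merge at B5: IN[B5] = OUT[B4] = {a: 0, b: ⊤, c: ⊤, d: ⊤, e: ⊤, f: ⊤}
Applying B5's transfer function to that IN value gives OUT[B5] (row B5 above).

Answer: {a: 0, b: ⊤, c: ⊤, d: ⊤, e: ⊤, f: ⊤}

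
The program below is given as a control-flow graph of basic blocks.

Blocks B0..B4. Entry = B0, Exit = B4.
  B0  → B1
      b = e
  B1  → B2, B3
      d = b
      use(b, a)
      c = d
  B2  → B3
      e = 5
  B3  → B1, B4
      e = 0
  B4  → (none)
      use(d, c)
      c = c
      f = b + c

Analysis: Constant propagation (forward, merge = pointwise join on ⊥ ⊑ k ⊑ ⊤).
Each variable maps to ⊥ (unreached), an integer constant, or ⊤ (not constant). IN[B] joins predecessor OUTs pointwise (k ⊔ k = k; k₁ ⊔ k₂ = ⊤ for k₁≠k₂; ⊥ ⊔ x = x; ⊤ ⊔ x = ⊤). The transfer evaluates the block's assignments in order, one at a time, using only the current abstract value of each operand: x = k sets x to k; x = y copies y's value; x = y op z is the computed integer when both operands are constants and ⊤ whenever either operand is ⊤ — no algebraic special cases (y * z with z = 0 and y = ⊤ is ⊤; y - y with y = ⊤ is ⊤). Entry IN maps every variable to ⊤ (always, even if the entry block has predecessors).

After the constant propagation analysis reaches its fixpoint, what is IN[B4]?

Converged values:
  B0:   IN=(all ⊤)   OUT=(all ⊤)
  B1:   IN=(all ⊤)   OUT=(all ⊤)
  B2:   IN=(all ⊤)   OUT={e:5; rest ⊤}
  B3:   IN=(all ⊤)   OUT={e:0; rest ⊤}
  B4:   IN={e:0; rest ⊤}   OUT={e:0; rest ⊤}

Merge at B4: IN[B4] = OUT[B3] = {a: ⊤, b: ⊤, c: ⊤, d: ⊤, e: 0, f: ⊤}

Answer: {a: ⊤, b: ⊤, c: ⊤, d: ⊤, e: 0, f: ⊤}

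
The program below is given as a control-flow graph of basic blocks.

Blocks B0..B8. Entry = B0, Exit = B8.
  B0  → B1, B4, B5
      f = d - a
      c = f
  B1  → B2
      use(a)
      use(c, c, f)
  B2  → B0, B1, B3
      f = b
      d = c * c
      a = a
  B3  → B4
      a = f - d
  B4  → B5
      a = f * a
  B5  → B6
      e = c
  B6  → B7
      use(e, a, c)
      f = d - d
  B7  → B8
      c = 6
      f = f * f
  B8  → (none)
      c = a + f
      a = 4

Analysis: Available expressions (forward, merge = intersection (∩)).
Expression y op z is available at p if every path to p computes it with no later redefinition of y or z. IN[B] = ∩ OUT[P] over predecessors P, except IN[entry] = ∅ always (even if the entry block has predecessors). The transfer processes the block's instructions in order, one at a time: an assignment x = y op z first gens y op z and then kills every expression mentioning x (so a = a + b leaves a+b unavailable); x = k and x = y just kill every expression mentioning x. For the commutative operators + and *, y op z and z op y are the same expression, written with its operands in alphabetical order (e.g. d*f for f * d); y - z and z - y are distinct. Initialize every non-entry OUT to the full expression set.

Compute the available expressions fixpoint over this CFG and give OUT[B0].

Converged values:
  B0:  IN={}  OUT={d-a}
  B1:  IN={}  OUT={}
  B2:  IN={}  OUT={c*c}
  B3:  IN={c*c}  OUT={c*c, f-d}
  B4:  IN={}  OUT={}
  B5:  IN={}  OUT={}
  B6:  IN={}  OUT={d-d}
  B7:  IN={d-d}  OUT={d-d}
  B8:  IN={d-d}  OUT={d-d}

Merge at B0 (entry node, so the boundary value {} is joined with the incoming edge(s)): IN[B0] = {} ∩ OUT[B2] = {}
Applying B0's transfer function to that IN value gives OUT[B0] (row B0 above).

Answer: {d-a}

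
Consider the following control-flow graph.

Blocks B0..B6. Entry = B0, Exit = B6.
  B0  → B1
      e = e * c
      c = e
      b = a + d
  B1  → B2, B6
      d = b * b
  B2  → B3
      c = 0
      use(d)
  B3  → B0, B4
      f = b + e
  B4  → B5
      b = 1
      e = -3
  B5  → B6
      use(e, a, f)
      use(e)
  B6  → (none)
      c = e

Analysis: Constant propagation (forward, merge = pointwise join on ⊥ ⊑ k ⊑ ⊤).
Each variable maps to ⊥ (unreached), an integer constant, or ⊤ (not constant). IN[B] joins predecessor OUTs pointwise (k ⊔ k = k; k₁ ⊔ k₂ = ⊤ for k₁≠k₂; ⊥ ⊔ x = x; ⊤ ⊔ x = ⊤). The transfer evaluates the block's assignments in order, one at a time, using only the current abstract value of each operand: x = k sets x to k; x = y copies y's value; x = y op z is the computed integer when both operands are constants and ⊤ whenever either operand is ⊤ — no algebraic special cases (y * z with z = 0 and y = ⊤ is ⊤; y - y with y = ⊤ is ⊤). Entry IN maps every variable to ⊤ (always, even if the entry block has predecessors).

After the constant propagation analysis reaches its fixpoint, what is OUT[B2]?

Answer: {a: ⊤, b: ⊤, c: 0, d: ⊤, e: ⊤, f: ⊤}

Working:
Converged values:
  B0:  IN=(all ⊤)  OUT=(all ⊤)
  B1:  IN=(all ⊤)  OUT=(all ⊤)
  B2:  IN=(all ⊤)  OUT={c:0; rest ⊤}
  B3:  IN={c:0; rest ⊤}  OUT={c:0; rest ⊤}
  B4:  IN={c:0; rest ⊤}  OUT={b:1, c:0, e:-3; rest ⊤}
  B5:  IN={b:1, c:0, e:-3; rest ⊤}  OUT={b:1, c:0, e:-3; rest ⊤}
  B6:  IN=(all ⊤)  OUT=(all ⊤)

Merge at B2: IN[B2] = OUT[B1] = {a: ⊤, b: ⊤, c: ⊤, d: ⊤, e: ⊤, f: ⊤}
Applying B2's transfer function to that IN value gives OUT[B2] (row B2 above).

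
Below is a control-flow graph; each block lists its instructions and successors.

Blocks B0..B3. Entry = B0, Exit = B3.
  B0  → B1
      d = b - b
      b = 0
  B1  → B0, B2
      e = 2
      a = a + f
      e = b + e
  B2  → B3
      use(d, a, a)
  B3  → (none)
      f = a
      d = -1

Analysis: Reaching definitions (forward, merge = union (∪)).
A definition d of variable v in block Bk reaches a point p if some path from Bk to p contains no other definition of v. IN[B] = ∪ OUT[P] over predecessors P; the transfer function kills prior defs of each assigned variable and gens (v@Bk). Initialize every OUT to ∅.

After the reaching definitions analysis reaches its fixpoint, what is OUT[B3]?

Answer: {a@B1, b@B0, d@B3, e@B1, f@B3}

Trace:
Per-block solution:
  B0: | IN={a@B1, b@B0, d@B0, e@B1} | OUT={a@B1, b@B0, d@B0, e@B1}
  B1: | IN={a@B1, b@B0, d@B0, e@B1} | OUT={a@B1, b@B0, d@B0, e@B1}
  B2: | IN={a@B1, b@B0, d@B0, e@B1} | OUT={a@B1, b@B0, d@B0, e@B1}
  B3: | IN={a@B1, b@B0, d@B0, e@B1} | OUT={a@B1, b@B0, d@B3, e@B1, f@B3}

Merge at B3: IN[B3] = OUT[B2] = {a@B1, b@B0, d@B0, e@B1}
Applying B3's transfer function to that IN value gives OUT[B3] (row B3 above).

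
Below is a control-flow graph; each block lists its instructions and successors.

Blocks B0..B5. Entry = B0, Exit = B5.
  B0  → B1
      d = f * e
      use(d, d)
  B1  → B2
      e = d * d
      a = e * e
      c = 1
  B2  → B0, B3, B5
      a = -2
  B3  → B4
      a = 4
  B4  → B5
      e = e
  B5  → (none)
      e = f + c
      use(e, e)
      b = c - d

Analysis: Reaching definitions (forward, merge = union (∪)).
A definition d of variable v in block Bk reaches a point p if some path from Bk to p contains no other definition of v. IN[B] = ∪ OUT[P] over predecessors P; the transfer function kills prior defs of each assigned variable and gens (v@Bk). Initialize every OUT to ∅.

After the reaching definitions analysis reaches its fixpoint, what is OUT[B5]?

Answer: {a@B2, a@B3, b@B5, c@B1, d@B0, e@B5}

Working:
Per-block solution:
  B0: | IN={a@B2, c@B1, d@B0, e@B1} | OUT={a@B2, c@B1, d@B0, e@B1}
  B1: | IN={a@B2, c@B1, d@B0, e@B1} | OUT={a@B1, c@B1, d@B0, e@B1}
  B2: | IN={a@B1, c@B1, d@B0, e@B1} | OUT={a@B2, c@B1, d@B0, e@B1}
  B3: | IN={a@B2, c@B1, d@B0, e@B1} | OUT={a@B3, c@B1, d@B0, e@B1}
  B4: | IN={a@B3, c@B1, d@B0, e@B1} | OUT={a@B3, c@B1, d@B0, e@B4}
  B5: | IN={a@B2, a@B3, c@B1, d@B0, e@B1, e@B4} | OUT={a@B2, a@B3, b@B5, c@B1, d@B0, e@B5}

Merge at B5: IN[B5] = OUT[B2] ⊔ OUT[B4] = {a@B2, a@B3, c@B1, d@B0, e@B1, e@B4}
Applying B5's transfer function to that IN value gives OUT[B5] (row B5 above).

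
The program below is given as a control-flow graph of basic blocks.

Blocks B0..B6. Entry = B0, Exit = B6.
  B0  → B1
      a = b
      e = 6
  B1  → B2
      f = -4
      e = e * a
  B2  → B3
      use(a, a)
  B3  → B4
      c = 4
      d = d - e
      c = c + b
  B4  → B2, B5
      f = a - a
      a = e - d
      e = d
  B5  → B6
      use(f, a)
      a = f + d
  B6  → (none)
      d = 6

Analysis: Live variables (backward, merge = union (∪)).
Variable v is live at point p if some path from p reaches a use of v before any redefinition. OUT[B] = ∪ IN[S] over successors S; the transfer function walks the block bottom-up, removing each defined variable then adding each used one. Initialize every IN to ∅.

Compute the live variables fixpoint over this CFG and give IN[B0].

Answer: {b, d}

Working:
Per-block solution:
  B0:  IN={b, d}  OUT={a, b, d, e}
  B1:  IN={a, b, d, e}  OUT={a, b, d, e}
  B2:  IN={a, b, d, e}  OUT={a, b, d, e}
  B3:  IN={a, b, d, e}  OUT={a, b, d, e}
  B4:  IN={a, b, d, e}  OUT={a, b, d, e, f}
  B5:  IN={a, d, f}  OUT={}
  B6:  IN={}  OUT={}

Merge at B0: OUT[B0] = IN[B1] = {a, b, d, e}
Applying B0's transfer function to that OUT value gives IN[B0] (row B0 above).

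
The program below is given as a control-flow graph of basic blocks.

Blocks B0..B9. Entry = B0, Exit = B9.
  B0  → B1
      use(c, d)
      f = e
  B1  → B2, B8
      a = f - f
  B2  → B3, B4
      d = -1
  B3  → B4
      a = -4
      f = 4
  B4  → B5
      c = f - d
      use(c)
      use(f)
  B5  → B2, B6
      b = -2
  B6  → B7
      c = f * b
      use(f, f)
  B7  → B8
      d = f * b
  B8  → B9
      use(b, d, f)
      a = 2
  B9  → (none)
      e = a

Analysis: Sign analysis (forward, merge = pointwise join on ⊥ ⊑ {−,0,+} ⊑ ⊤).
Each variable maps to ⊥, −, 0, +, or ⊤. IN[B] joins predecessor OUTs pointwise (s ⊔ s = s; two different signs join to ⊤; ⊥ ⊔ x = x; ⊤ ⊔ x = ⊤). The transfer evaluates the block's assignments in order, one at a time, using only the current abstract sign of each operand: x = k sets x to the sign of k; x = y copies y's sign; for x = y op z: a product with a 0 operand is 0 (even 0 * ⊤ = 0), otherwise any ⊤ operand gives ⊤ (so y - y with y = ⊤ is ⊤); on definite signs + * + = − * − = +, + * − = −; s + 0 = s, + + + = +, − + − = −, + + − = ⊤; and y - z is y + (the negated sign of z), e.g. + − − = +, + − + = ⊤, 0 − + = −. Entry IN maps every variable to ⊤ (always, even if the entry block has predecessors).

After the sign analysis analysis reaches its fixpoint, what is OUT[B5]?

Answer: {a: ⊤, b: -, c: ⊤, d: -, e: ⊤, f: ⊤}

Trace:
Per-block solution:
  B0:   IN=(all ⊤)   OUT=(all ⊤)
  B1:   IN=(all ⊤)   OUT=(all ⊤)
  B2:   IN=(all ⊤)   OUT={d:-; rest ⊤}
  B3:   IN={d:-; rest ⊤}   OUT={a:-, d:-, f:+; rest ⊤}
  B4:   IN={d:-; rest ⊤}   OUT={d:-; rest ⊤}
  B5:   IN={d:-; rest ⊤}   OUT={b:-, d:-; rest ⊤}
  B6:   IN={b:-, d:-; rest ⊤}   OUT={b:-, d:-; rest ⊤}
  B7:   IN={b:-, d:-; rest ⊤}   OUT={b:-; rest ⊤}
  B8:   IN=(all ⊤)   OUT={a:+; rest ⊤}
  B9:   IN={a:+; rest ⊤}   OUT={a:+, e:+; rest ⊤}

Merge at B5: IN[B5] = OUT[B4] = {a: ⊤, b: ⊤, c: ⊤, d: -, e: ⊤, f: ⊤}
Applying B5's transfer function to that IN value gives OUT[B5] (row B5 above).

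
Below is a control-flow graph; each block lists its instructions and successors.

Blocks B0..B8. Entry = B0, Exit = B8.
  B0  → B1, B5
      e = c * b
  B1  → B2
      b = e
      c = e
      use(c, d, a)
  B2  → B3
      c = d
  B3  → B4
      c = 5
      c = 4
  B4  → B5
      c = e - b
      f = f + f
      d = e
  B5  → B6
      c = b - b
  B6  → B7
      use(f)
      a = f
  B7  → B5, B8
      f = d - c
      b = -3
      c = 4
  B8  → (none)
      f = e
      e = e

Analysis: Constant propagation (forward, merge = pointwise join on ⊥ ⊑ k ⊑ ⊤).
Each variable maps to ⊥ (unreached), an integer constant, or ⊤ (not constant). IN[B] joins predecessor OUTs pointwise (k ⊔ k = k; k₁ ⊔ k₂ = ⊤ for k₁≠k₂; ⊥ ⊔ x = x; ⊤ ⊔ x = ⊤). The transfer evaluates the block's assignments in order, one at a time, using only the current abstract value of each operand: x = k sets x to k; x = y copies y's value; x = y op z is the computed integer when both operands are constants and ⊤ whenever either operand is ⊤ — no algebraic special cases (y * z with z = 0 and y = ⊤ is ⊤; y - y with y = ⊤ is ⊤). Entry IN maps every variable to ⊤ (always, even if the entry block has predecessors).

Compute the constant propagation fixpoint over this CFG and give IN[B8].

Per-block solution:
  B0:  IN=(all ⊤)  OUT=(all ⊤)
  B1:  IN=(all ⊤)  OUT=(all ⊤)
  B2:  IN=(all ⊤)  OUT=(all ⊤)
  B3:  IN=(all ⊤)  OUT={c:4; rest ⊤}
  B4:  IN={c:4; rest ⊤}  OUT=(all ⊤)
  B5:  IN=(all ⊤)  OUT=(all ⊤)
  B6:  IN=(all ⊤)  OUT=(all ⊤)
  B7:  IN=(all ⊤)  OUT={b:-3, c:4; rest ⊤}
  B8:  IN={b:-3, c:4; rest ⊤}  OUT={b:-3, c:4; rest ⊤}

Merge at B8: IN[B8] = OUT[B7] = {a: ⊤, b: -3, c: 4, d: ⊤, e: ⊤, f: ⊤}

Answer: {a: ⊤, b: -3, c: 4, d: ⊤, e: ⊤, f: ⊤}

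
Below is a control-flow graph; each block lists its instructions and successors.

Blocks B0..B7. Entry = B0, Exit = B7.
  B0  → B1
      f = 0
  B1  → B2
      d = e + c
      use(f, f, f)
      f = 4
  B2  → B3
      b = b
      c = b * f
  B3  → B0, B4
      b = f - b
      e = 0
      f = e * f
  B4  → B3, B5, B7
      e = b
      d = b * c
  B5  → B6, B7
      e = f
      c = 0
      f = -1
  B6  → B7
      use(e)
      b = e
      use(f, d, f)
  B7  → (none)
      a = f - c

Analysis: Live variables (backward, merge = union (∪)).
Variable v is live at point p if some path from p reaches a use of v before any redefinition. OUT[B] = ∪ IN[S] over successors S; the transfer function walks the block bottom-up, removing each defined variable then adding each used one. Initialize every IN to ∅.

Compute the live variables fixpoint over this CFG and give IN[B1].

Answer: {b, c, e, f}

Trace:
Converged values:
  B0:   IN={b, c, e}   OUT={b, c, e, f}
  B1:   IN={b, c, e, f}   OUT={b, f}
  B2:   IN={b, f}   OUT={b, c, f}
  B3:   IN={b, c, f}   OUT={b, c, e, f}
  B4:   IN={b, c, f}   OUT={b, c, d, f}
  B5:   IN={d, f}   OUT={c, d, e, f}
  B6:   IN={c, d, e, f}   OUT={c, f}
  B7:   IN={c, f}   OUT={}

Merge at B1: OUT[B1] = IN[B2] = {b, f}
Applying B1's transfer function to that OUT value gives IN[B1] (row B1 above).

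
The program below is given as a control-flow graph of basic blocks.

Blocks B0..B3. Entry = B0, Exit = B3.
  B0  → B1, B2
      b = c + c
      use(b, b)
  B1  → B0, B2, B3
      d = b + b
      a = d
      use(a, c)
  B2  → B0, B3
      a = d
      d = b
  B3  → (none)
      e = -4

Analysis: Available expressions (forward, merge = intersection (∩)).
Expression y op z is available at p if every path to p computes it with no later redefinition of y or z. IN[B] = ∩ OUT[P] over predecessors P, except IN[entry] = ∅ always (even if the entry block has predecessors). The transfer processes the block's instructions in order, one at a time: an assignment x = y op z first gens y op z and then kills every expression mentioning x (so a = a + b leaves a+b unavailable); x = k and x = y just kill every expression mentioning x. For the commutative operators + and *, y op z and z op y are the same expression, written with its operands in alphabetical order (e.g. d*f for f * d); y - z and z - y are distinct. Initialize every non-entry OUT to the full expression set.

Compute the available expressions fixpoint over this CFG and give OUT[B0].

Per-block solution:
  B0:  IN={}  OUT={c+c}
  B1:  IN={c+c}  OUT={b+b, c+c}
  B2:  IN={c+c}  OUT={c+c}
  B3:  IN={c+c}  OUT={c+c}

Merge at B0 (entry node, so the boundary value {} is joined with the incoming edge(s)): IN[B0] = {} ∩ OUT[B1] ∩ OUT[B2] = {}
Applying B0's transfer function to that IN value gives OUT[B0] (row B0 above).

Answer: {c+c}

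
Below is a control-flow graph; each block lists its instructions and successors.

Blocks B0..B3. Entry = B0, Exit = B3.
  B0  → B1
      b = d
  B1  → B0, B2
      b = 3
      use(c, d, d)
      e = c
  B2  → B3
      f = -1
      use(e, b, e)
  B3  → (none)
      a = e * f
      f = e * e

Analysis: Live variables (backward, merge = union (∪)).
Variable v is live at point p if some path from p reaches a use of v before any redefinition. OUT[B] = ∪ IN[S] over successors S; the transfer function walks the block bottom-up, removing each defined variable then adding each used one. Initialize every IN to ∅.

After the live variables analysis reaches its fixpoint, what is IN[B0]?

Answer: {c, d}

Working:
Per-block solution:
  B0:  IN={c, d}  OUT={c, d}
  B1:  IN={c, d}  OUT={b, c, d, e}
  B2:  IN={b, e}  OUT={e, f}
  B3:  IN={e, f}  OUT={}

Merge at B0: OUT[B0] = IN[B1] = {c, d}
Applying B0's transfer function to that OUT value gives IN[B0] (row B0 above).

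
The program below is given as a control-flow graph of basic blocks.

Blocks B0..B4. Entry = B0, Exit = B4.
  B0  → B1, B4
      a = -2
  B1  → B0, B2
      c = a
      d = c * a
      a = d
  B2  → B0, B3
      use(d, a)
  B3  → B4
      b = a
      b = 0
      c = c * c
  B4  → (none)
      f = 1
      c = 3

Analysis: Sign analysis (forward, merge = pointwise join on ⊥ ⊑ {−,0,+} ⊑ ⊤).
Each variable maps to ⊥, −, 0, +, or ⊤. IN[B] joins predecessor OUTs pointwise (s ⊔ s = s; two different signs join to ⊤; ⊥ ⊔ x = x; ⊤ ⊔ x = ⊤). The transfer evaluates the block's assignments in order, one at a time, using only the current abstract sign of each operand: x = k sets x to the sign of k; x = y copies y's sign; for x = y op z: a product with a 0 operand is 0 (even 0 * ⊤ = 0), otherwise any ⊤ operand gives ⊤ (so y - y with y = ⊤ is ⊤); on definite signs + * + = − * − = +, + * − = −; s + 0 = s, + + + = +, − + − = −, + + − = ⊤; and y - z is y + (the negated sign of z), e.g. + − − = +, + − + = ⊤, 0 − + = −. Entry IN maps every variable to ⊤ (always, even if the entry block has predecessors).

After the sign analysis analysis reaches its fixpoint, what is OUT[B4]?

Answer: {a: ⊤, b: ⊤, c: +, d: ⊤, e: ⊤, f: +}

Derivation:
Converged values:
  B0:   IN=(all ⊤)   OUT={a:-; rest ⊤}
  B1:   IN={a:-; rest ⊤}   OUT={a:+, c:-, d:+; rest ⊤}
  B2:   IN={a:+, c:-, d:+; rest ⊤}   OUT={a:+, c:-, d:+; rest ⊤}
  B3:   IN={a:+, c:-, d:+; rest ⊤}   OUT={a:+, b:0, c:+, d:+; rest ⊤}
  B4:   IN=(all ⊤)   OUT={c:+, f:+; rest ⊤}

Merge at B4: IN[B4] = OUT[B0] ⊔ OUT[B3] = {a: ⊤, b: ⊤, c: ⊤, d: ⊤, e: ⊤, f: ⊤}
Applying B4's transfer function to that IN value gives OUT[B4] (row B4 above).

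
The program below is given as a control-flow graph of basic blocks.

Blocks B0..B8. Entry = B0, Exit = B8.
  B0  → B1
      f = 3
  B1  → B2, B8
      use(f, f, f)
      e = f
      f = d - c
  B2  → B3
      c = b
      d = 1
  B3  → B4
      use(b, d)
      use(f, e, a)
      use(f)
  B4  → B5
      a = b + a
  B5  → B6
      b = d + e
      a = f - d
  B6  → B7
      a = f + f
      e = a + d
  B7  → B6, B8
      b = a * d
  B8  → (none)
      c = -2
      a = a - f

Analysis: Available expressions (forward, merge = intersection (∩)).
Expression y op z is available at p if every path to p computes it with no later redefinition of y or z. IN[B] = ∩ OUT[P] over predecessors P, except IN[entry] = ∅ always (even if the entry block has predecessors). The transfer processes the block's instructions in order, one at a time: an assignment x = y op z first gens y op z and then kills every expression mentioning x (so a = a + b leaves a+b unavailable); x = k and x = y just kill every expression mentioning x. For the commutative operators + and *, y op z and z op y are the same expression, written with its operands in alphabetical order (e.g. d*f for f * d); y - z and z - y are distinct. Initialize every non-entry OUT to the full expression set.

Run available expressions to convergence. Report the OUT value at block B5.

Answer: {d+e, f-d}

Working:
Per-block solution:
  B0: | IN={} | OUT={}
  B1: | IN={} | OUT={d-c}
  B2: | IN={d-c} | OUT={}
  B3: | IN={} | OUT={}
  B4: | IN={} | OUT={}
  B5: | IN={} | OUT={d+e, f-d}
  B6: | IN={f-d} | OUT={a+d, f+f, f-d}
  B7: | IN={a+d, f+f, f-d} | OUT={a*d, a+d, f+f, f-d}
  B8: | IN={} | OUT={}

Merge at B5: IN[B5] = OUT[B4] = {}
Applying B5's transfer function to that IN value gives OUT[B5] (row B5 above).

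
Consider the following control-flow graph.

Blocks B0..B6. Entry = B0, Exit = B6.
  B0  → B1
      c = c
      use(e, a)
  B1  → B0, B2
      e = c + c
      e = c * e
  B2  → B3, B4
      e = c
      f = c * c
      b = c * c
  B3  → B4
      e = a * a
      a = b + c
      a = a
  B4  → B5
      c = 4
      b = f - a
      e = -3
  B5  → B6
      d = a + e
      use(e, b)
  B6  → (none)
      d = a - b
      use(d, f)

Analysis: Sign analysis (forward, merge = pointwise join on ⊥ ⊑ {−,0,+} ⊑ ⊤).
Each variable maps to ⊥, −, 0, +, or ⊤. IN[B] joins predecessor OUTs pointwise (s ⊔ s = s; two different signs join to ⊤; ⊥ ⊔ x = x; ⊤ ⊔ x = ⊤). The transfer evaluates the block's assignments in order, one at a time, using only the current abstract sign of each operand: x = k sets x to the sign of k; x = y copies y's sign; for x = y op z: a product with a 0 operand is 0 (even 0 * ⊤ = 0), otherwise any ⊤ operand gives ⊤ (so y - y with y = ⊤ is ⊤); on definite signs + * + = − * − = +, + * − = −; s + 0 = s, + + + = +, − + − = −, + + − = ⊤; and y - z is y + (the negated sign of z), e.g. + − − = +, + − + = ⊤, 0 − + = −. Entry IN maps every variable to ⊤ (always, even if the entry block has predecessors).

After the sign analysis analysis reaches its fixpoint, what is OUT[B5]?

Answer: {a: ⊤, b: ⊤, c: +, d: ⊤, e: -, f: ⊤}

Derivation:
Per-block solution:
  B0:   IN=(all ⊤)   OUT=(all ⊤)
  B1:   IN=(all ⊤)   OUT=(all ⊤)
  B2:   IN=(all ⊤)   OUT=(all ⊤)
  B3:   IN=(all ⊤)   OUT=(all ⊤)
  B4:   IN=(all ⊤)   OUT={c:+, e:-; rest ⊤}
  B5:   IN={c:+, e:-; rest ⊤}   OUT={c:+, e:-; rest ⊤}
  B6:   IN={c:+, e:-; rest ⊤}   OUT={c:+, e:-; rest ⊤}

Merge at B5: IN[B5] = OUT[B4] = {a: ⊤, b: ⊤, c: +, d: ⊤, e: -, f: ⊤}
Applying B5's transfer function to that IN value gives OUT[B5] (row B5 above).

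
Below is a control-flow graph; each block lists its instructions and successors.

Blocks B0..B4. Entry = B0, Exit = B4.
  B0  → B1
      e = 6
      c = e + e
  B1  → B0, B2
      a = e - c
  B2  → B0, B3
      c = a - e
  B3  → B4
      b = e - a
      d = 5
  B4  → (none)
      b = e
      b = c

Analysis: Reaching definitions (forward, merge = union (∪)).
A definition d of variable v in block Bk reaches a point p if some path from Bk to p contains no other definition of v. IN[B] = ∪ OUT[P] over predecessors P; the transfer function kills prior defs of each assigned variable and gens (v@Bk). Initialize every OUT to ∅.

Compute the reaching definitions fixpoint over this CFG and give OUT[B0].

Fixpoint table:
  B0:   IN={a@B1, c@B0, c@B2, e@B0}   OUT={a@B1, c@B0, e@B0}
  B1:   IN={a@B1, c@B0, e@B0}   OUT={a@B1, c@B0, e@B0}
  B2:   IN={a@B1, c@B0, e@B0}   OUT={a@B1, c@B2, e@B0}
  B3:   IN={a@B1, c@B2, e@B0}   OUT={a@B1, b@B3, c@B2, d@B3, e@B0}
  B4:   IN={a@B1, b@B3, c@B2, d@B3, e@B0}   OUT={a@B1, b@B4, c@B2, d@B3, e@B0}

Merge at B0 (entry node, so the boundary value {} is joined with the incoming edge(s)): IN[B0] = {} ⊔ OUT[B1] ⊔ OUT[B2] = {a@B1, c@B0, c@B2, e@B0}
Applying B0's transfer function to that IN value gives OUT[B0] (row B0 above).

Answer: {a@B1, c@B0, e@B0}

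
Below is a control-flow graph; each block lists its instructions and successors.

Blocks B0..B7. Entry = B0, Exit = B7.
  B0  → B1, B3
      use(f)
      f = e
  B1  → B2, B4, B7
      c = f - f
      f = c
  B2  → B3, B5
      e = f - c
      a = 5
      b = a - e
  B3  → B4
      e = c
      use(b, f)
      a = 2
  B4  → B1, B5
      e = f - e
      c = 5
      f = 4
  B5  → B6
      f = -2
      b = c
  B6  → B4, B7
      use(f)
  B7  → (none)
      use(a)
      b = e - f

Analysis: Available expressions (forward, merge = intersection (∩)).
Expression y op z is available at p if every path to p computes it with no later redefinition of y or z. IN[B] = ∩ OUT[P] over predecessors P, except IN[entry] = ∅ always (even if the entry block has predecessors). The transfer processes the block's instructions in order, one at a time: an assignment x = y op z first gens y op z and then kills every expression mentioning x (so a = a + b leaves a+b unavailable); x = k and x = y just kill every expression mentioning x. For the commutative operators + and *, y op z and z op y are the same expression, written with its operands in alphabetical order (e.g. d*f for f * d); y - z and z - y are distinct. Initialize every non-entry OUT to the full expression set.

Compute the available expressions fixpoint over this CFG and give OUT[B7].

Answer: {e-f}

Derivation:
Fixpoint table:
  B0:   IN={}   OUT={}
  B1:   IN={}   OUT={}
  B2:   IN={}   OUT={a-e, f-c}
  B3:   IN={}   OUT={}
  B4:   IN={}   OUT={}
  B5:   IN={}   OUT={}
  B6:   IN={}   OUT={}
  B7:   IN={}   OUT={e-f}

Merge at B7: IN[B7] = OUT[B1] ∩ OUT[B6] = {}
Applying B7's transfer function to that IN value gives OUT[B7] (row B7 above).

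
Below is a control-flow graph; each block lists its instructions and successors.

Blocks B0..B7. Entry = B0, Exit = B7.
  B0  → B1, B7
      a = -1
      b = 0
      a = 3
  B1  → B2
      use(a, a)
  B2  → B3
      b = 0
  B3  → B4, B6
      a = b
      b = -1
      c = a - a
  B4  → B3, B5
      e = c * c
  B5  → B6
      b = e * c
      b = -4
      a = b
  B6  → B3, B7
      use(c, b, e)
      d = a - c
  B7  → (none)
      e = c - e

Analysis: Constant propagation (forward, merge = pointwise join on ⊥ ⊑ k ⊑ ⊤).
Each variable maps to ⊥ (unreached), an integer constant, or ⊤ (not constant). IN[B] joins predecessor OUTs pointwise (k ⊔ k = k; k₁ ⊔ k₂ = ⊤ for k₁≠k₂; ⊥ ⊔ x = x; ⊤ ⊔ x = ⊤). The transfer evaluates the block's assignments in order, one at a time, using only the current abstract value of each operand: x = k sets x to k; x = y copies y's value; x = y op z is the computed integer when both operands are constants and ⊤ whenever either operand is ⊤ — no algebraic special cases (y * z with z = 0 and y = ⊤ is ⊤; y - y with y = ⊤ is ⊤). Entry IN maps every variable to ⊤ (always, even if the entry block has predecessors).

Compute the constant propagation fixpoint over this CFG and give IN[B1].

Converged values:
  B0:  IN=(all ⊤)  OUT={a:3, b:0; rest ⊤}
  B1:  IN={a:3, b:0; rest ⊤}  OUT={a:3, b:0; rest ⊤}
  B2:  IN={a:3, b:0; rest ⊤}  OUT={a:3, b:0; rest ⊤}
  B3:  IN=(all ⊤)  OUT={b:-1; rest ⊤}
  B4:  IN={b:-1; rest ⊤}  OUT={b:-1; rest ⊤}
  B5:  IN={b:-1; rest ⊤}  OUT={a:-4, b:-4; rest ⊤}
  B6:  IN=(all ⊤)  OUT=(all ⊤)
  B7:  IN=(all ⊤)  OUT=(all ⊤)

Merge at B1: IN[B1] = OUT[B0] = {a: 3, b: 0, c: ⊤, d: ⊤, e: ⊤, f: ⊤}

Answer: {a: 3, b: 0, c: ⊤, d: ⊤, e: ⊤, f: ⊤}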